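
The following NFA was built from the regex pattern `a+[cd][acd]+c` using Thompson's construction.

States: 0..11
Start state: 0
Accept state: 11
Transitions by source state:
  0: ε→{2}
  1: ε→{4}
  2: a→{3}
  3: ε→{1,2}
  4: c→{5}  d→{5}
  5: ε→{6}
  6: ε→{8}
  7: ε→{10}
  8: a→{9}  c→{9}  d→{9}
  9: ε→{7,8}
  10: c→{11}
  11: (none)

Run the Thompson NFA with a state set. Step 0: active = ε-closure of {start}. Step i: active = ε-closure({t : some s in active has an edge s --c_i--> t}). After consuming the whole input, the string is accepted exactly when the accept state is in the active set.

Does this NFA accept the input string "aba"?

Answer: REJECT

Derivation:
S₀ = ε-closure({0}) = {0,2}
'a' @ 1: {1,2,3,4}
'b' @ 2: {}  — dead — no transitions
rest 'a' ignored (set empty)
after full input: {}  (accept=11 not in)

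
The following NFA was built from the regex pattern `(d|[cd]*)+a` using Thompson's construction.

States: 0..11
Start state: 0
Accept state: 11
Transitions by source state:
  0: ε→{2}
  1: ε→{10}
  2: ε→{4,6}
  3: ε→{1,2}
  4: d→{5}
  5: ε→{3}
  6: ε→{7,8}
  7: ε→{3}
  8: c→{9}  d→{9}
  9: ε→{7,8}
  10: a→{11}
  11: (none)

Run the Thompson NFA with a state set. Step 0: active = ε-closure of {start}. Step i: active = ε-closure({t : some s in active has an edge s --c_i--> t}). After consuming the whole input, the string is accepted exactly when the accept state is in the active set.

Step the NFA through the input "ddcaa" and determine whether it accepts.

Answer: REJECT

Trace:
S₀ = ε-closure({0}) = {0,1,2,3,4,6,7,8,10}
'd' @ 1: {1,2,3,4,5,6,7,8,9,10}
'd' @ 2: {1,2,3,4,5,6,7,8,9,10}
'c' @ 3: {1,2,3,4,6,7,8,9,10}
'a' @ 4: {11}  ✓accept
'a' @ 5: {}  — no active states
end set {} — state 11 not in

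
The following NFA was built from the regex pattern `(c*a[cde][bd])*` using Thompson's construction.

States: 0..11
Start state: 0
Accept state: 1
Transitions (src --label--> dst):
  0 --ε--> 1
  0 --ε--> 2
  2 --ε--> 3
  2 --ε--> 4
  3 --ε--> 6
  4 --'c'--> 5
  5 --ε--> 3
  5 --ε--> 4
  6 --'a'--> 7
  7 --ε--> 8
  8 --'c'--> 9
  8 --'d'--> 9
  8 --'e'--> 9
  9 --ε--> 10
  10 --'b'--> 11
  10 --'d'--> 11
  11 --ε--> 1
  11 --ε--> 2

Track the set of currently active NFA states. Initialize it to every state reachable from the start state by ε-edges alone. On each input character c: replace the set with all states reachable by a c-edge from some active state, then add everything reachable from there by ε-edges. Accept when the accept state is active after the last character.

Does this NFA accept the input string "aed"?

Answer: ACCEPT

Trace:
S₀ = ε-closure({0}) = {0,1,2,3,4,6}
'a' @ 1: {7,8}
'e' @ 2: {9,10}
'd' @ 3: {1,2,3,4,6,11}  ✓accept
end set {1,2,3,4,6,11} — state 1 in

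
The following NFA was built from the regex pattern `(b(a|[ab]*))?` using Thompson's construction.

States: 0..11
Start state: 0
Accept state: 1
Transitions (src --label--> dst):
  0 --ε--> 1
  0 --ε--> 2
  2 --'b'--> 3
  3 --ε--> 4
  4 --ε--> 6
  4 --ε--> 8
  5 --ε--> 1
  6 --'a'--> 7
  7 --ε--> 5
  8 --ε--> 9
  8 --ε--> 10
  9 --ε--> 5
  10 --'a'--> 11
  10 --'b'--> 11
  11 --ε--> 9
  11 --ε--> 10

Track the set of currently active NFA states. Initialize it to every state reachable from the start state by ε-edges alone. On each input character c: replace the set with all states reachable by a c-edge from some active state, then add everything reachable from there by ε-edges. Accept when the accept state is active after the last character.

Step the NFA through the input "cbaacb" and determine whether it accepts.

S₀ = ε-closure({0}) = {0,1,2}
'c' @ 1: {}  — no active states
rest 'baacb' ignored (set empty)
final: {}; accept 1 not in set

Answer: REJECT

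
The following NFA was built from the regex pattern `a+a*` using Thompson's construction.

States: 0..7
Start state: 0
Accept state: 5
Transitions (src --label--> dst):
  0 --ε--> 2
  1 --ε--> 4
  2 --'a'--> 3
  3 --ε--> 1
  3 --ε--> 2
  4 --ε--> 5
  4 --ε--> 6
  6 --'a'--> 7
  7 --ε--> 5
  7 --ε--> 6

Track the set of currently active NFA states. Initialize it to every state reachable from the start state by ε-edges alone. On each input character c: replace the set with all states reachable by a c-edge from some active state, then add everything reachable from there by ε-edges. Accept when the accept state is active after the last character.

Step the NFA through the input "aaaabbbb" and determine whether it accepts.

Answer: REJECT

Steps:
start: ε-closure({0}) = {0,2}
'a' @ 1: {1,2,3,4,5,6}  ✓accept
'a' @ 2: {1,2,3,4,5,6,7}  ✓accept
'a' @ 3: {1,2,3,4,5,6,7}  ✓accept
'a' @ 4: {1,2,3,4,5,6,7}  ✓accept
'b' @ 5: {}  — dead — no transitions
rest 'bbb' ignored (set empty)
end set {} — state 5 not in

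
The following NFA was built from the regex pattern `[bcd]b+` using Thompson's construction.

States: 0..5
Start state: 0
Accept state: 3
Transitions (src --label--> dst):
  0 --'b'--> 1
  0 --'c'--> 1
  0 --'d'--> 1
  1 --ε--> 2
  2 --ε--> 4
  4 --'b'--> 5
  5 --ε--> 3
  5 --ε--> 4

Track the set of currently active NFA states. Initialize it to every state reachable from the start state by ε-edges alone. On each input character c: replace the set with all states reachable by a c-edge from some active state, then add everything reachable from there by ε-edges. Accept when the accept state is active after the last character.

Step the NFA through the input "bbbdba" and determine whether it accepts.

initial (ε-close {0}): {0}
'b' @ 1: {1,2,4}
'b' @ 2: {3,4,5}  ✓accept
'b' @ 3: {3,4,5}  ✓accept
'd' @ 4: {}  — no active states
rest 'ba' ignored (set empty)
final: {}; accept 3 not in set

Answer: REJECT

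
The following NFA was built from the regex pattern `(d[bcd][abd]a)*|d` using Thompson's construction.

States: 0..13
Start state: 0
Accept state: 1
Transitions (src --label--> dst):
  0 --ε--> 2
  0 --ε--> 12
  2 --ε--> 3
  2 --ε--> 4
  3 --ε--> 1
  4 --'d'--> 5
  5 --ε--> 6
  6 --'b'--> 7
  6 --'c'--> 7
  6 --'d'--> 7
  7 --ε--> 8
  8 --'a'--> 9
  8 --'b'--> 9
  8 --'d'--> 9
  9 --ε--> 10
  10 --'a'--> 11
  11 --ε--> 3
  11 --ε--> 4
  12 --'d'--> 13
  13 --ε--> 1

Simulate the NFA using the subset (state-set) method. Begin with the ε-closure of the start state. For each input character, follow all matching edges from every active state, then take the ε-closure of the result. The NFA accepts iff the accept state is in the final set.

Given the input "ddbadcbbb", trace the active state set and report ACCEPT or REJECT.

Answer: REJECT

Trace:
S₀ = ε-closure({0}) = {0,1,2,3,4,12}
'd' @ 1: {1,5,6,13}  ✓accept
'd' @ 2: {7,8}
'b' @ 3: {9,10}
'a' @ 4: {1,3,4,11}  ✓accept
'd' @ 5: {5,6}
'c' @ 6: {7,8}
'b' @ 7: {9,10}
'b' @ 8: {}  — no active states
rest 'b' ignored (set empty)
after full input: {}  (accept=1 not in)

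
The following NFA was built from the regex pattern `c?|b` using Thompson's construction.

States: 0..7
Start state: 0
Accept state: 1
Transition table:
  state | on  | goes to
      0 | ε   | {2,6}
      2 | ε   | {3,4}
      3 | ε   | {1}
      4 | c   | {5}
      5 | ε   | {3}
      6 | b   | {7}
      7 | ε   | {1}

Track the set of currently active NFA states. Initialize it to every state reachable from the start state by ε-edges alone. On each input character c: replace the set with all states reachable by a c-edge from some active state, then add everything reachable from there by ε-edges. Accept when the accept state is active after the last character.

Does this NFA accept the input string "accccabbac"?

initial (ε-close {0}): {0,1,2,3,4,6}
'a' @ 1: {}  — no active states
rest 'ccccabbac' ignored (set empty)
final: {}; accept 1 not in set

Answer: REJECT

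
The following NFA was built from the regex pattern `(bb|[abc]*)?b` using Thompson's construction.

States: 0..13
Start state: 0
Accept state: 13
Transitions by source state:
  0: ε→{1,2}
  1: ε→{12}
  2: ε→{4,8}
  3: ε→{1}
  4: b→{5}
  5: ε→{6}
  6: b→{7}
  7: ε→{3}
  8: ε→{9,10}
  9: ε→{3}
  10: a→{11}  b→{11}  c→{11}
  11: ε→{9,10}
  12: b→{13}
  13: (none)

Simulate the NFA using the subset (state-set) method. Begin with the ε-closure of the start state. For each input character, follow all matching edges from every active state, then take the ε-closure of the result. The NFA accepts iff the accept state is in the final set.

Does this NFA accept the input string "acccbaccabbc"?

Answer: REJECT

Trace:
S₀ = ε-closure({0}) = {0,1,2,3,4,8,9,10,12}
'a' @ 1: {1,3,9,10,11,12}
'c' @ 2: {1,3,9,10,11,12}
'c' @ 3: {1,3,9,10,11,12}
'c' @ 4: {1,3,9,10,11,12}
'b' @ 5: {1,3,9,10,11,12,13}  ✓accept
'a' @ 6: {1,3,9,10,11,12}
'c' @ 7: {1,3,9,10,11,12}
'c' @ 8: {1,3,9,10,11,12}
'a' @ 9: {1,3,9,10,11,12}
'b' @ 10: {1,3,9,10,11,12,13}  ✓accept
'b' @ 11: {1,3,9,10,11,12,13}  ✓accept
'c' @ 12: {1,3,9,10,11,12}
end set {1,3,9,10,11,12} — state 13 not in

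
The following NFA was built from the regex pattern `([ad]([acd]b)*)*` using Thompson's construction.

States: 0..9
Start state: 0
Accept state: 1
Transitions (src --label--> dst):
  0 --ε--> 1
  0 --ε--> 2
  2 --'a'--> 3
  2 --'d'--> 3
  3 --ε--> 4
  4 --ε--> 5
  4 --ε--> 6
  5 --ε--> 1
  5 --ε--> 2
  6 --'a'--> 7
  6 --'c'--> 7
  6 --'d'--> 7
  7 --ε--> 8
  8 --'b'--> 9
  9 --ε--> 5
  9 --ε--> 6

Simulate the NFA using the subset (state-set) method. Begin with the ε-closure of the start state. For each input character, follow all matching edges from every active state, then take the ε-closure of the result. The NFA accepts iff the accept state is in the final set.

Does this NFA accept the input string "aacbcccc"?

initial (ε-close {0}): {0,1,2}
'a' @ 1: {1,2,3,4,5,6}  ✓accept
'a' @ 2: {1,2,3,4,5,6,7,8}  ✓accept
'c' @ 3: {7,8}
'b' @ 4: {1,2,5,6,9}  ✓accept
'c' @ 5: {7,8}
'c' @ 6: {}  — state set empty
rest 'cc' ignored (set empty)
final: {}; accept 1 not in set

Answer: REJECT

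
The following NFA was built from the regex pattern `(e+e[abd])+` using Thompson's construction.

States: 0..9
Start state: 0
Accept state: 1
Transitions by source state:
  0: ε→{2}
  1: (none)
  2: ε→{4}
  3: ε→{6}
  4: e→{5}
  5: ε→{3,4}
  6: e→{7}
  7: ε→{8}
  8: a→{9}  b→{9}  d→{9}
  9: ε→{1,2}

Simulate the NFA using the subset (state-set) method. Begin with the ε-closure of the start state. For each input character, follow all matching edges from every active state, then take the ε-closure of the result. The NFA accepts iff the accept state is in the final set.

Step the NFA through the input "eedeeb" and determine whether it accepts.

start: ε-closure({0}) = {0,2,4}
'e' @ 1: {3,4,5,6}
'e' @ 2: {3,4,5,6,7,8}
'd' @ 3: {1,2,4,9}  (accept∈set)
'e' @ 4: {3,4,5,6}
'e' @ 5: {3,4,5,6,7,8}
'b' @ 6: {1,2,4,9}  (accept∈set)
final: {1,2,4,9}; accept 1 in set

Answer: ACCEPT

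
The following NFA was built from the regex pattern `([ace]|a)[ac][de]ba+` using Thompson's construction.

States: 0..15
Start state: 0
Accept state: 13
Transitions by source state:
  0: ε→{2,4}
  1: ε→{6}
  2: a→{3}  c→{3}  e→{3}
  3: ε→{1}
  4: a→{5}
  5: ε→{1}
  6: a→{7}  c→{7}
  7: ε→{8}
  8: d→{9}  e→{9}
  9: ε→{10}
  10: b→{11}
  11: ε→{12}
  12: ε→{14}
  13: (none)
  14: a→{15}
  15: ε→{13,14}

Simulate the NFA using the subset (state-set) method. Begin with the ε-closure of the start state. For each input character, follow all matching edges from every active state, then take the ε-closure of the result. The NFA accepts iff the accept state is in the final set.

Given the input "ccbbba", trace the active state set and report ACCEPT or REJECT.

initial (ε-close {0}): {0,2,4}
'c' @ 1: {1,3,6}
'c' @ 2: {7,8}
'b' @ 3: {}  — state set empty
rest 'bba' ignored (set empty)
end set {} — state 13 not in

Answer: REJECT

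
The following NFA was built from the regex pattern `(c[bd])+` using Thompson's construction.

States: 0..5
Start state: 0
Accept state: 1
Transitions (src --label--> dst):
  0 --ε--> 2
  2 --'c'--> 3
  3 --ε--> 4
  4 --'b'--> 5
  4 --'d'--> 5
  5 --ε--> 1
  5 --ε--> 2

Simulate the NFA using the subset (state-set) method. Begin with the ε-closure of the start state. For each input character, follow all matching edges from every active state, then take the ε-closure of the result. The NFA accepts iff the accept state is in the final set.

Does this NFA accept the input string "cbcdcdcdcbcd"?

initial (ε-close {0}): {0,2}
'c' @ 1: {3,4}
'b' @ 2: {1,2,5}  (accept∈set)
'c' @ 3: {3,4}
'd' @ 4: {1,2,5}  (accept∈set)
'c' @ 5: {3,4}
'd' @ 6: {1,2,5}  (accept∈set)
'c' @ 7: {3,4}
'd' @ 8: {1,2,5}  (accept∈set)
'c' @ 9: {3,4}
'b' @ 10: {1,2,5}  (accept∈set)
'c' @ 11: {3,4}
'd' @ 12: {1,2,5}  (accept∈set)
after full input: {1,2,5}  (accept=1 in)

Answer: ACCEPT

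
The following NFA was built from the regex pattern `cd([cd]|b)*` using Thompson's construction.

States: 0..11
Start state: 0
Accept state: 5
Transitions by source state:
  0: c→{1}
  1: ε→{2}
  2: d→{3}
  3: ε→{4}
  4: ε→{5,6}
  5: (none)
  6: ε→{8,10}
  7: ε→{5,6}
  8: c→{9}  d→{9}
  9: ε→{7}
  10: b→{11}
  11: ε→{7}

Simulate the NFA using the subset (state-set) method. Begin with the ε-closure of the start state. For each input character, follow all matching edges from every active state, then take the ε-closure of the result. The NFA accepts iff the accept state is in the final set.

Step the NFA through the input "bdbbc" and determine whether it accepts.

S₀ = ε-closure({0}) = {0}
'b' @ 1: {}  — state set empty
rest 'dbbc' ignored (set empty)
after full input: {}  (accept=5 not in)

Answer: REJECT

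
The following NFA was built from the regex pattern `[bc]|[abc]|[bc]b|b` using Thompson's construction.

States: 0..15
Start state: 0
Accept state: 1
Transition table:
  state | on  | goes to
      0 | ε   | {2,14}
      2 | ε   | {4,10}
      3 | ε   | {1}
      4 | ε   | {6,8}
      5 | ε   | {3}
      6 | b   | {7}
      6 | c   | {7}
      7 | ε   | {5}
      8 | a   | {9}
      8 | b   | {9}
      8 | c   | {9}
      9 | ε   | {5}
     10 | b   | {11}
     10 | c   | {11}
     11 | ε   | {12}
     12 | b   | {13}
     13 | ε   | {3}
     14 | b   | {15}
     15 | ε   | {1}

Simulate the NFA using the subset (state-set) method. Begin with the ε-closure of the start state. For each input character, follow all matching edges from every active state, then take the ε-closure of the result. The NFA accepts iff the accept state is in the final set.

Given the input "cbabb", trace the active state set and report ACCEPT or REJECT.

S₀ = ε-closure({0}) = {0,2,4,6,8,10,14}
'c' @ 1: {1,3,5,7,9,11,12}  [accepting]
'b' @ 2: {1,3,13}  [accepting]
'a' @ 3: {}  — dead — no transitions
rest 'bb' ignored (set empty)
final: {}; accept 1 not in set

Answer: REJECT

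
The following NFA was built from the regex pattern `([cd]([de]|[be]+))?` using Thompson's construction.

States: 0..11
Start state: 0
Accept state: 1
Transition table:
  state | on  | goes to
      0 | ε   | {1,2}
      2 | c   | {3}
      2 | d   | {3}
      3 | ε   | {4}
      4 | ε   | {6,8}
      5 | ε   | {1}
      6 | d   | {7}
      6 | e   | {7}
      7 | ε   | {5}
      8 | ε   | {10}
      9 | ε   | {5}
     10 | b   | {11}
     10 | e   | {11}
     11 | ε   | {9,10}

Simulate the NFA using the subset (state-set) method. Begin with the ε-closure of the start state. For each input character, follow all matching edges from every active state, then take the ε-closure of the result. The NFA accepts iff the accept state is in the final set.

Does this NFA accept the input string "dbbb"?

S₀ = ε-closure({0}) = {0,1,2}
'd' @ 1: {3,4,6,8,10}
'b' @ 2: {1,5,9,10,11}  (accept∈set)
'b' @ 3: {1,5,9,10,11}  (accept∈set)
'b' @ 4: {1,5,9,10,11}  (accept∈set)
final: {1,5,9,10,11}; accept 1 in set

Answer: ACCEPT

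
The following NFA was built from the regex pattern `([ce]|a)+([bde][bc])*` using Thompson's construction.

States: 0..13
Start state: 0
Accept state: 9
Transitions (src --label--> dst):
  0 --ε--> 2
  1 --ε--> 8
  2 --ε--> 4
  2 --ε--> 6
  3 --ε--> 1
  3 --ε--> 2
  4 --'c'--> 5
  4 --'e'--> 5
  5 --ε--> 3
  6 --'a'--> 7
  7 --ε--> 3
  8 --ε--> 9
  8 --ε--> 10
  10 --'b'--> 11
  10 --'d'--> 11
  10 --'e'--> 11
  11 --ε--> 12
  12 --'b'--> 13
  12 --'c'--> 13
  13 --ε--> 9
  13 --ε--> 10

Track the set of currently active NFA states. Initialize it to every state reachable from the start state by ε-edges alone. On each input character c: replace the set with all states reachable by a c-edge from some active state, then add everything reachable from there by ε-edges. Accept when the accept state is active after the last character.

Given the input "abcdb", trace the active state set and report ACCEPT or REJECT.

Answer: ACCEPT

Derivation:
initial (ε-close {0}): {0,2,4,6}
'a' @ 1: {1,2,3,4,6,7,8,9,10}  (accept∈set)
'b' @ 2: {11,12}
'c' @ 3: {9,10,13}  (accept∈set)
'd' @ 4: {11,12}
'b' @ 5: {9,10,13}  (accept∈set)
end set {9,10,13} — state 9 in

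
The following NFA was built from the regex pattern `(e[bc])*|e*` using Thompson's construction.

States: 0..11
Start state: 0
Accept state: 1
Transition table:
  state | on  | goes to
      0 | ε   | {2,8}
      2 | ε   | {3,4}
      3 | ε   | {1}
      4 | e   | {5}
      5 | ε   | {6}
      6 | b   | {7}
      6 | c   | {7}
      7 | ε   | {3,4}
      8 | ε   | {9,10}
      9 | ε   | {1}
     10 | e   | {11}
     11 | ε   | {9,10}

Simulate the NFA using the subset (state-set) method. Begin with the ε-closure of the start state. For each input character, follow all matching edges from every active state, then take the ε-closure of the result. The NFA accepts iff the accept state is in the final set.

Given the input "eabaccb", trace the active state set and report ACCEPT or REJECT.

initial (ε-close {0}): {0,1,2,3,4,8,9,10}
'e' @ 1: {1,5,6,9,10,11}  ✓accept
'a' @ 2: {}  — no active states
rest 'baccb' ignored (set empty)
final: {}; accept 1 not in set

Answer: REJECT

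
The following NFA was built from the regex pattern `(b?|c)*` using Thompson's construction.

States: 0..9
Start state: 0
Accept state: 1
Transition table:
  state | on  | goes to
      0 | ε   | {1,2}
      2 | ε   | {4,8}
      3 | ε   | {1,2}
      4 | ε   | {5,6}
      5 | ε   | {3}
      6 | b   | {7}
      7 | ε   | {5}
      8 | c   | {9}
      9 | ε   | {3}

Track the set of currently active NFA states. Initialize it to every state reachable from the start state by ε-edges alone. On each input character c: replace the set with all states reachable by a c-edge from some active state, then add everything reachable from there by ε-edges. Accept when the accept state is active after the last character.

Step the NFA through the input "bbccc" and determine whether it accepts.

Answer: ACCEPT

Derivation:
S₀ = ε-closure({0}) = {0,1,2,3,4,5,6,8}
'b' @ 1: {1,2,3,4,5,6,7,8}  ✓accept
'b' @ 2: {1,2,3,4,5,6,7,8}  ✓accept
'c' @ 3: {1,2,3,4,5,6,8,9}  ✓accept
'c' @ 4: {1,2,3,4,5,6,8,9}  ✓accept
'c' @ 5: {1,2,3,4,5,6,8,9}  ✓accept
final: {1,2,3,4,5,6,8,9}; accept 1 in set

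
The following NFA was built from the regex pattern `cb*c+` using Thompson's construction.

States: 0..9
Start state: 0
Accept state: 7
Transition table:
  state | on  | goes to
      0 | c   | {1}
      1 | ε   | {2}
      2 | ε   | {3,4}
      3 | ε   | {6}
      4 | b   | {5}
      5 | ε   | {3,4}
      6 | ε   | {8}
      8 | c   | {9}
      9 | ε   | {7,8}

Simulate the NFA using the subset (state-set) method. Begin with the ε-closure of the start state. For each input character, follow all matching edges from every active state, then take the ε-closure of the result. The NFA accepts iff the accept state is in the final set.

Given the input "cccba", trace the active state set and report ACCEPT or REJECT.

start: ε-closure({0}) = {0}
'c' @ 1: {1,2,3,4,6,8}
'c' @ 2: {7,8,9}  ✓accept
'c' @ 3: {7,8,9}  ✓accept
'b' @ 4: {}  — dead — no transitions
rest 'a' ignored (set empty)
final: {}; accept 7 not in set

Answer: REJECT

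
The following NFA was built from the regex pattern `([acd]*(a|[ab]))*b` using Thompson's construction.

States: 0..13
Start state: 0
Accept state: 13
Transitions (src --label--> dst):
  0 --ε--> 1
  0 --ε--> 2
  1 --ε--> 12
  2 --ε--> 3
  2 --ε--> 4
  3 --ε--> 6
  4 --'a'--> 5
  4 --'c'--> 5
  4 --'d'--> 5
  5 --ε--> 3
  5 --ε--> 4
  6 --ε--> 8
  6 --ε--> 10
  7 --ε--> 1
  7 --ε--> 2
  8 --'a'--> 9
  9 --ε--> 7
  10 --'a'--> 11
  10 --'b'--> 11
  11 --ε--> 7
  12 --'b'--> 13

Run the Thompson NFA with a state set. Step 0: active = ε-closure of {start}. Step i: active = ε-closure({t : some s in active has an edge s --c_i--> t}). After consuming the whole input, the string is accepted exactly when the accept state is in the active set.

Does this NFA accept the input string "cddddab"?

Answer: ACCEPT

Derivation:
start: ε-closure({0}) = {0,1,2,3,4,6,8,10,12}
'c' @ 1: {3,4,5,6,8,10}
'd' @ 2: {3,4,5,6,8,10}
'd' @ 3: {3,4,5,6,8,10}
'd' @ 4: {3,4,5,6,8,10}
'd' @ 5: {3,4,5,6,8,10}
'a' @ 6: {1,2,3,4,5,6,7,8,9,10,11,12}
'b' @ 7: {1,2,3,4,6,7,8,10,11,12,13}  [accepting]
end set {1,2,3,4,6,7,8,10,11,12,13} — state 13 in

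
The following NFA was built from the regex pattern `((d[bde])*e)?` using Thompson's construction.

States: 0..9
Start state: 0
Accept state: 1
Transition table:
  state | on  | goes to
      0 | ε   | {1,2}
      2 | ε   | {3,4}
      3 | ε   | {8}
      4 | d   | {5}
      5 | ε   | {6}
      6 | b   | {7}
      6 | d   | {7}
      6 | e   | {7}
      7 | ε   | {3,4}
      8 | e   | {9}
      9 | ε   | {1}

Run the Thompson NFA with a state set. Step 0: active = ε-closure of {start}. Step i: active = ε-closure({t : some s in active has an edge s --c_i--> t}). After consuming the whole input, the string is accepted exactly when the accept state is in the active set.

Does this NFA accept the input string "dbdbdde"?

Answer: ACCEPT

Trace:
S₀ = ε-closure({0}) = {0,1,2,3,4,8}
'd' @ 1: {5,6}
'b' @ 2: {3,4,7,8}
'd' @ 3: {5,6}
'b' @ 4: {3,4,7,8}
'd' @ 5: {5,6}
'd' @ 6: {3,4,7,8}
'e' @ 7: {1,9}  (accept∈set)
final: {1,9}; accept 1 in set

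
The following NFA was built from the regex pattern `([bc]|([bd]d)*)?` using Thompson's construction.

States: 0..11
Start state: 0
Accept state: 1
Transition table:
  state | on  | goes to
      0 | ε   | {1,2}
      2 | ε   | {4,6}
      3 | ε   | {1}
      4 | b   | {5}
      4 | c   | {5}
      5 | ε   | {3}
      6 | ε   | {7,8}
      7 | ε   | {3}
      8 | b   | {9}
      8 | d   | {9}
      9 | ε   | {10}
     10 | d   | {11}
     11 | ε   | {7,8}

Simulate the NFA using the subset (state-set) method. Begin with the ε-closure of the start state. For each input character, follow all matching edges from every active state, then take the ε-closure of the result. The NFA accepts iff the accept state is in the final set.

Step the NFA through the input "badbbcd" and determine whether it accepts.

start: ε-closure({0}) = {0,1,2,3,4,6,7,8}
'b' @ 1: {1,3,5,9,10}  ✓accept
'a' @ 2: {}  — dead — no transitions
rest 'dbbcd' ignored (set empty)
final: {}; accept 1 not in set

Answer: REJECT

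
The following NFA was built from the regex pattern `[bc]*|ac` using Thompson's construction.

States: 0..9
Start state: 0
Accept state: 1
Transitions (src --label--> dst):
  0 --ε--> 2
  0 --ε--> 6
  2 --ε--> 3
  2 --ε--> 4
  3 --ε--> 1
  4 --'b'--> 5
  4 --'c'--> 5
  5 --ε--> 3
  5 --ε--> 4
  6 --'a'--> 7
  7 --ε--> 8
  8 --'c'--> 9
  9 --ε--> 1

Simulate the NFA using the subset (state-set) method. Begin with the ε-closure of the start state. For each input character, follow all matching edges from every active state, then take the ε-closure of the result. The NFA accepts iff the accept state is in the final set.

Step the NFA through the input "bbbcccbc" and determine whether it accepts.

Answer: ACCEPT

Steps:
start: ε-closure({0}) = {0,1,2,3,4,6}
'b' @ 1: {1,3,4,5}  ✓accept
'b' @ 2: {1,3,4,5}  ✓accept
'b' @ 3: {1,3,4,5}  ✓accept
'c' @ 4: {1,3,4,5}  ✓accept
'c' @ 5: {1,3,4,5}  ✓accept
'c' @ 6: {1,3,4,5}  ✓accept
'b' @ 7: {1,3,4,5}  ✓accept
'c' @ 8: {1,3,4,5}  ✓accept
end set {1,3,4,5} — state 1 in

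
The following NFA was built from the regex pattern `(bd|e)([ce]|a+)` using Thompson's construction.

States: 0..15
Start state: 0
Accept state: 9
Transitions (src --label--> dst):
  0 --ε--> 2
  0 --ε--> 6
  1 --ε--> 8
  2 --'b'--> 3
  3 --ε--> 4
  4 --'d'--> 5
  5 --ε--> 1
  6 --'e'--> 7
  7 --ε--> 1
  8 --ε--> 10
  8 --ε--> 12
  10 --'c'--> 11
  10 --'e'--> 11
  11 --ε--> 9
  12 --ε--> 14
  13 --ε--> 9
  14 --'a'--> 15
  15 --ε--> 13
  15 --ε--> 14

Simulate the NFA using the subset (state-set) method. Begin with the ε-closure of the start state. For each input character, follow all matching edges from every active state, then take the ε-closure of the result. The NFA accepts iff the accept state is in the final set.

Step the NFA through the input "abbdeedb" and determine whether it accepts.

Answer: REJECT

Steps:
S₀ = ε-closure({0}) = {0,2,6}
'a' @ 1: {}  — no active states
rest 'bbdeedb' ignored (set empty)
after full input: {}  (accept=9 not in)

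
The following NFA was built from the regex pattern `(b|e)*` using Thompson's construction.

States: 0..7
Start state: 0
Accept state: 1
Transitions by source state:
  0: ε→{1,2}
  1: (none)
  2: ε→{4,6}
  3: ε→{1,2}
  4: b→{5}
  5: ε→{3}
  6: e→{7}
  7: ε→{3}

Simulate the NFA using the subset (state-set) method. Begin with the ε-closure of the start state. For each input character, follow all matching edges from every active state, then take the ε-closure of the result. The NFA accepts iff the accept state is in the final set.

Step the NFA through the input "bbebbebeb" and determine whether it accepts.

Answer: ACCEPT

Derivation:
initial (ε-close {0}): {0,1,2,4,6}
'b' @ 1: {1,2,3,4,5,6}  [accepting]
'b' @ 2: {1,2,3,4,5,6}  [accepting]
'e' @ 3: {1,2,3,4,6,7}  [accepting]
'b' @ 4: {1,2,3,4,5,6}  [accepting]
'b' @ 5: {1,2,3,4,5,6}  [accepting]
'e' @ 6: {1,2,3,4,6,7}  [accepting]
'b' @ 7: {1,2,3,4,5,6}  [accepting]
'e' @ 8: {1,2,3,4,6,7}  [accepting]
'b' @ 9: {1,2,3,4,5,6}  [accepting]
final: {1,2,3,4,5,6}; accept 1 in set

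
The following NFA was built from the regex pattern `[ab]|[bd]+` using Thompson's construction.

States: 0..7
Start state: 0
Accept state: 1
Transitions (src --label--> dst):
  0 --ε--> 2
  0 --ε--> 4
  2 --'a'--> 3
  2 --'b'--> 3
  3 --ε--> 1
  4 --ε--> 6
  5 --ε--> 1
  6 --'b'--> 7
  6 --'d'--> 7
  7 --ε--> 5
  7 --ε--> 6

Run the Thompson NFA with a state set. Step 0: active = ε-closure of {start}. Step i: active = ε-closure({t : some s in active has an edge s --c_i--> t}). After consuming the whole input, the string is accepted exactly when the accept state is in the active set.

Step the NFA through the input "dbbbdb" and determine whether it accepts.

Answer: ACCEPT

Trace:
S₀ = ε-closure({0}) = {0,2,4,6}
'd' @ 1: {1,5,6,7}  (accept∈set)
'b' @ 2: {1,5,6,7}  (accept∈set)
'b' @ 3: {1,5,6,7}  (accept∈set)
'b' @ 4: {1,5,6,7}  (accept∈set)
'd' @ 5: {1,5,6,7}  (accept∈set)
'b' @ 6: {1,5,6,7}  (accept∈set)
final: {1,5,6,7}; accept 1 in set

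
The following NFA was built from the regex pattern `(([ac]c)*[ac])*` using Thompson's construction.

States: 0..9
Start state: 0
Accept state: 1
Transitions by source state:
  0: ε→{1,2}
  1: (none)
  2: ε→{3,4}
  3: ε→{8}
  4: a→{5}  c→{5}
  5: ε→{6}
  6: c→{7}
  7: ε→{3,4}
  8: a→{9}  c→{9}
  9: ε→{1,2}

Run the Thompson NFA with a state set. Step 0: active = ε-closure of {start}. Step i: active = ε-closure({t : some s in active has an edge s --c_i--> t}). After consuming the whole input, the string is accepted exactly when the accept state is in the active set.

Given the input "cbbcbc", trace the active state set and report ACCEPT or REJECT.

start: ε-closure({0}) = {0,1,2,3,4,8}
'c' @ 1: {1,2,3,4,5,6,8,9}  ✓accept
'b' @ 2: {}  — state set empty
rest 'bcbc' ignored (set empty)
end set {} — state 1 not in

Answer: REJECT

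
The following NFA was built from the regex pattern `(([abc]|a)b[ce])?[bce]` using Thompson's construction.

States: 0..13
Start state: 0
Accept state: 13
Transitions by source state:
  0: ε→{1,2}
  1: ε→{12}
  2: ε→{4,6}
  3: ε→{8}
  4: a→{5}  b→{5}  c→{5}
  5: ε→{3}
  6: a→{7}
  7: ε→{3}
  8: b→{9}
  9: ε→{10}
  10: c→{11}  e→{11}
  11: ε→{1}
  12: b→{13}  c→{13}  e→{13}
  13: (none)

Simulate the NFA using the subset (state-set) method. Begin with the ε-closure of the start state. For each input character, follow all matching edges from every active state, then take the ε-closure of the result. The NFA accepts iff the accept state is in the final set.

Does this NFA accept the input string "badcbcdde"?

initial (ε-close {0}): {0,1,2,4,6,12}
'b' @ 1: {3,5,8,13}  (accept∈set)
'a' @ 2: {}  — state set empty
rest 'dcbcdde' ignored (set empty)
end set {} — state 13 not in

Answer: REJECT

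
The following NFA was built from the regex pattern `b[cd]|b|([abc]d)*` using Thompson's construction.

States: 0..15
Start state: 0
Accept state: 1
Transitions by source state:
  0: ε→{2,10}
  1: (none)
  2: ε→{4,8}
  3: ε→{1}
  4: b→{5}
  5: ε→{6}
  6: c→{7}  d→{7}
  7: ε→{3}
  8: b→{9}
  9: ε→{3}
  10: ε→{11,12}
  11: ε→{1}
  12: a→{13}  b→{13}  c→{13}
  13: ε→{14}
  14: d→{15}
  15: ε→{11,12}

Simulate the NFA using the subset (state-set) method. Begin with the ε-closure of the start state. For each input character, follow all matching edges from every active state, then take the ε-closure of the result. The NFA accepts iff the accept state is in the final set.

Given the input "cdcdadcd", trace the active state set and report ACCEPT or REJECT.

Answer: ACCEPT

Steps:
initial (ε-close {0}): {0,1,2,4,8,10,11,12}
'c' @ 1: {13,14}
'd' @ 2: {1,11,12,15}  [accepting]
'c' @ 3: {13,14}
'd' @ 4: {1,11,12,15}  [accepting]
'a' @ 5: {13,14}
'd' @ 6: {1,11,12,15}  [accepting]
'c' @ 7: {13,14}
'd' @ 8: {1,11,12,15}  [accepting]
end set {1,11,12,15} — state 1 in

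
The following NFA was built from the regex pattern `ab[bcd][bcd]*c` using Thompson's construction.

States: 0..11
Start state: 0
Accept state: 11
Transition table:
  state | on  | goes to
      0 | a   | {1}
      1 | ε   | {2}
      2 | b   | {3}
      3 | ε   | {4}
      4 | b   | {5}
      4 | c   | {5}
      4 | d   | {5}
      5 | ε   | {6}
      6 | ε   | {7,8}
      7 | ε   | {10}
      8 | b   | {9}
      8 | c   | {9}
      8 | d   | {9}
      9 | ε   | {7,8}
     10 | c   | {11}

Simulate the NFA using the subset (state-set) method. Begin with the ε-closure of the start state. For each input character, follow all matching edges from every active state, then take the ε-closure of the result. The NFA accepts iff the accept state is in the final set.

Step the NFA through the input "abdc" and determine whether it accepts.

start: ε-closure({0}) = {0}
'a' @ 1: {1,2}
'b' @ 2: {3,4}
'd' @ 3: {5,6,7,8,10}
'c' @ 4: {7,8,9,10,11}  ✓accept
after full input: {7,8,9,10,11}  (accept=11 in)

Answer: ACCEPT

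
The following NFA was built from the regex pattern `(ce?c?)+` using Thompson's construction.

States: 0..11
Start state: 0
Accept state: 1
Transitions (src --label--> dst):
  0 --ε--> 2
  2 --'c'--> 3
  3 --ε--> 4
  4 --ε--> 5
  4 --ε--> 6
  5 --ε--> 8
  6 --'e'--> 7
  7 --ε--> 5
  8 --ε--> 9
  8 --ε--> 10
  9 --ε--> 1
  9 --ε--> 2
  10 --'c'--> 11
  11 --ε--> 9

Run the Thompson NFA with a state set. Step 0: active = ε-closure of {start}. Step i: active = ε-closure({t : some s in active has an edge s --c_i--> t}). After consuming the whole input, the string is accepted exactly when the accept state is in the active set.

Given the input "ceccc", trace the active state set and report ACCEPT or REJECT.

start: ε-closure({0}) = {0,2}
'c' @ 1: {1,2,3,4,5,6,8,9,10}  (accept∈set)
'e' @ 2: {1,2,5,7,8,9,10}  (accept∈set)
'c' @ 3: {1,2,3,4,5,6,8,9,10,11}  (accept∈set)
'c' @ 4: {1,2,3,4,5,6,8,9,10,11}  (accept∈set)
'c' @ 5: {1,2,3,4,5,6,8,9,10,11}  (accept∈set)
after full input: {1,2,3,4,5,6,8,9,10,11}  (accept=1 in)

Answer: ACCEPT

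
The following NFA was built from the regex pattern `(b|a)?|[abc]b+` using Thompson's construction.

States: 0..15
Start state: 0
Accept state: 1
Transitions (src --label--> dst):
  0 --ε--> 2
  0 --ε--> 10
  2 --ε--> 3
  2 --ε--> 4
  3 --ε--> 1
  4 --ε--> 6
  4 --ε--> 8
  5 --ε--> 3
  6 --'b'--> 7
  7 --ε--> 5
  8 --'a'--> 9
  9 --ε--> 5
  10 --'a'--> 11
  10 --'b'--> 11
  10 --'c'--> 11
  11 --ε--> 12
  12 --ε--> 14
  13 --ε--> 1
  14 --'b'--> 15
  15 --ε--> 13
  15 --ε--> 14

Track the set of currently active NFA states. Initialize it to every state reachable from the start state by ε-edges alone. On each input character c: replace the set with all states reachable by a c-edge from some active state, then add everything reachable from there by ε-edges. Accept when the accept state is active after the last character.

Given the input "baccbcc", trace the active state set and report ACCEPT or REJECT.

start: ε-closure({0}) = {0,1,2,3,4,6,8,10}
'b' @ 1: {1,3,5,7,11,12,14}  ✓accept
'a' @ 2: {}  — no active states
rest 'ccbcc' ignored (set empty)
end set {} — state 1 not in

Answer: REJECT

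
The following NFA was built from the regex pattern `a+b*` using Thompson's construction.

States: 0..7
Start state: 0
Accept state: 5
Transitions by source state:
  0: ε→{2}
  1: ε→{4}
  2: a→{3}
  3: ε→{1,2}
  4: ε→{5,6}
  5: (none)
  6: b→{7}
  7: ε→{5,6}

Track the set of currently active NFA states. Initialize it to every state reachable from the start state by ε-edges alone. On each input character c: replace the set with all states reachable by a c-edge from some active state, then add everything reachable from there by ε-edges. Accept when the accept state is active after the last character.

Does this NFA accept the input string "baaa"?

Answer: REJECT

Derivation:
S₀ = ε-closure({0}) = {0,2}
'b' @ 1: {}  — dead — no transitions
rest 'aaa' ignored (set empty)
final: {}; accept 5 not in set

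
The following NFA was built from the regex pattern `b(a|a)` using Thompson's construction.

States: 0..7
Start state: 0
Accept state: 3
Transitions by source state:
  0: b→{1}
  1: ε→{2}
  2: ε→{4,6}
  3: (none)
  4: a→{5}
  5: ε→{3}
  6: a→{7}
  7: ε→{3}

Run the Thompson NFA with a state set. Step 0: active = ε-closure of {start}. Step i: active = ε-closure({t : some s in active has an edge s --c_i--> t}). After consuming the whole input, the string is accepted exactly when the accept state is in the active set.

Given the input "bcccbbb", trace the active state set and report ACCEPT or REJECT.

Answer: REJECT

Derivation:
S₀ = ε-closure({0}) = {0}
'b' @ 1: {1,2,4,6}
'c' @ 2: {}  — dead — no transitions
rest 'ccbbb' ignored (set empty)
end set {} — state 3 not in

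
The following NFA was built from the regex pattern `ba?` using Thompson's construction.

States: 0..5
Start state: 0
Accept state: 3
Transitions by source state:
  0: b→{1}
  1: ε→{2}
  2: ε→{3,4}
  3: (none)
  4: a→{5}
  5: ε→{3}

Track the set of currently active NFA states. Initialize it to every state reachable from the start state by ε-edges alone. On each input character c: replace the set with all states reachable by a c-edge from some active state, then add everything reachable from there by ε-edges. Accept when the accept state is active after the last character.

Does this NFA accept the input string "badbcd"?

start: ε-closure({0}) = {0}
'b' @ 1: {1,2,3,4}  ✓accept
'a' @ 2: {3,5}  ✓accept
'd' @ 3: {}  — state set empty
rest 'bcd' ignored (set empty)
end set {} — state 3 not in

Answer: REJECT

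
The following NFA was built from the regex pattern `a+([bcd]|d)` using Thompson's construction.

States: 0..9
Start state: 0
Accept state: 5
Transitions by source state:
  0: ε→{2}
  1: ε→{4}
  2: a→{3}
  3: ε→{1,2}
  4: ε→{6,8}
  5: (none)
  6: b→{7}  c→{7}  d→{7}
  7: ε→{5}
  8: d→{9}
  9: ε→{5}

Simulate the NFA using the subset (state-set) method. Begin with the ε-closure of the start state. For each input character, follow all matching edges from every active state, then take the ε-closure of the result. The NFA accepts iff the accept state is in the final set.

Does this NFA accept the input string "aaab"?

Answer: ACCEPT

Steps:
initial (ε-close {0}): {0,2}
'a' @ 1: {1,2,3,4,6,8}
'a' @ 2: {1,2,3,4,6,8}
'a' @ 3: {1,2,3,4,6,8}
'b' @ 4: {5,7}  [accepting]
end set {5,7} — state 5 in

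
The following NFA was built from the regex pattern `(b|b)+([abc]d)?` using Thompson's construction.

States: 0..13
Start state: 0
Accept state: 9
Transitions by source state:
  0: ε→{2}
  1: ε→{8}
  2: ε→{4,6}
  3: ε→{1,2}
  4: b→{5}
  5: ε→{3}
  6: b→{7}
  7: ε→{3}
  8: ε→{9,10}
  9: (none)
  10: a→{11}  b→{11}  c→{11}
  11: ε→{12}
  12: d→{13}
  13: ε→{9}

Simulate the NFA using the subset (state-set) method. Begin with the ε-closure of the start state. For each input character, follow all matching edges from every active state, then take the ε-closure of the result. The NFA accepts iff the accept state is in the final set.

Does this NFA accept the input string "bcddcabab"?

Answer: REJECT

Steps:
S₀ = ε-closure({0}) = {0,2,4,6}
'b' @ 1: {1,2,3,4,5,6,7,8,9,10}  [accepting]
'c' @ 2: {11,12}
'd' @ 3: {9,13}  [accepting]
'd' @ 4: {}  — dead — no transitions
rest 'cabab' ignored (set empty)
after full input: {}  (accept=9 not in)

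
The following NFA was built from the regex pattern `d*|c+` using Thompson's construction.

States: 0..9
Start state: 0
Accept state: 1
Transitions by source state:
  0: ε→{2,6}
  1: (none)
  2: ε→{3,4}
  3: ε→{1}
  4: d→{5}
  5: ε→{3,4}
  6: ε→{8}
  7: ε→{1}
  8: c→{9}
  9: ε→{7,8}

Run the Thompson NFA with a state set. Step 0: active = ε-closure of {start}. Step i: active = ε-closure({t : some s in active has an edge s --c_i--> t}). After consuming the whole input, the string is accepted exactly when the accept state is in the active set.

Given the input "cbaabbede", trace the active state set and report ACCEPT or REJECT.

S₀ = ε-closure({0}) = {0,1,2,3,4,6,8}
'c' @ 1: {1,7,8,9}  [accepting]
'b' @ 2: {}  — state set empty
rest 'aabbede' ignored (set empty)
final: {}; accept 1 not in set

Answer: REJECT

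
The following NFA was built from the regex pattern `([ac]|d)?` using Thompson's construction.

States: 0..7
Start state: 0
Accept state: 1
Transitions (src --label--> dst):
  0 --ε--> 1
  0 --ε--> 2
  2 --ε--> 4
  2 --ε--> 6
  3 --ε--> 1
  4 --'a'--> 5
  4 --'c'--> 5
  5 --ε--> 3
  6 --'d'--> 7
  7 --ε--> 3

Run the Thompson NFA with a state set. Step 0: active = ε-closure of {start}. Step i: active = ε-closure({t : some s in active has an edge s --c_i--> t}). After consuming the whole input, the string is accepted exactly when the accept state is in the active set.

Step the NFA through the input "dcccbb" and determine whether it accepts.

initial (ε-close {0}): {0,1,2,4,6}
'd' @ 1: {1,3,7}  (accept∈set)
'c' @ 2: {}  — dead — no transitions
rest 'ccbb' ignored (set empty)
after full input: {}  (accept=1 not in)

Answer: REJECT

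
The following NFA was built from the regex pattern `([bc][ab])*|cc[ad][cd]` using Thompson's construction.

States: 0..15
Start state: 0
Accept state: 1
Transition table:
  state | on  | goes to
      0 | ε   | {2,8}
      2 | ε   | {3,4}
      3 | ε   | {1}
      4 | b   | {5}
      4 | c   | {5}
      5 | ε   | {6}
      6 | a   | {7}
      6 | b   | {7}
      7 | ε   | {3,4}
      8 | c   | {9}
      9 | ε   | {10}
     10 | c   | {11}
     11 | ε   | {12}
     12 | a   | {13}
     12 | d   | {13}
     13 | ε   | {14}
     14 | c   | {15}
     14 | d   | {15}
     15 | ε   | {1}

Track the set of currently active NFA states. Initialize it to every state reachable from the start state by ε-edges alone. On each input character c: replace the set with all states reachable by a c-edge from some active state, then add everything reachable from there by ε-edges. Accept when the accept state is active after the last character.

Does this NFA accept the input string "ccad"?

initial (ε-close {0}): {0,1,2,3,4,8}
'c' @ 1: {5,6,9,10}
'c' @ 2: {11,12}
'a' @ 3: {13,14}
'd' @ 4: {1,15}  ✓accept
final: {1,15}; accept 1 in set

Answer: ACCEPT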